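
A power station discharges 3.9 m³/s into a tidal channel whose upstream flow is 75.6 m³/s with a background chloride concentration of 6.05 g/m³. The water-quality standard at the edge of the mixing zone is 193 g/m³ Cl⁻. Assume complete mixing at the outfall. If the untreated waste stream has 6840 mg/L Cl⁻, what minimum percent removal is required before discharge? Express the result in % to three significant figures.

Mass balance: 193·79.5 = 3.9·Cₑ + 75.6·6.05.
Cₑ = (1.534e+04 − 457.4) / 3.9 = 3817 mg/L.
Required removal = 1 − 3817/6840 = 44.2 %.

44.2 %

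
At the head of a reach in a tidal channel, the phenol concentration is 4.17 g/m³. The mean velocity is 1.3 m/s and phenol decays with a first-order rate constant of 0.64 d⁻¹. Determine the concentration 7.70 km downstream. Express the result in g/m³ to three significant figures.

Travel time t = 7.70 km / 1.3 m/s = 7700/1.3 = 5923 s = 0.06855 d.
First-order decay: C = 4.17·exp(−0.64·0.06855) = 4.17·0.9571 = 3.991 g/m³.

3.99 g/m³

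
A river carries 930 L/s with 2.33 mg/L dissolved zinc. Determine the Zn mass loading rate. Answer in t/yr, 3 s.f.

68.4 t/yr

930 L/s = 0.93 m³/s.
Mass flux = Q·C = 0.93 m³/s × 2.33 g/m³ = 2.167 g/s.
= 2.167 g/s × 31.56 = 68.38 t/yr.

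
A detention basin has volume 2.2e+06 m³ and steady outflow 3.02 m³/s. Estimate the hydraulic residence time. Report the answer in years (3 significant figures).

0.0231 yr

Q = 3.02 m³/s × 3.156e+07 s/yr = 9.53e+07 m³/yr.
Hydraulic residence time τ = V/Q = 2.2e+06/9.53e+07 = 0.02308 yr.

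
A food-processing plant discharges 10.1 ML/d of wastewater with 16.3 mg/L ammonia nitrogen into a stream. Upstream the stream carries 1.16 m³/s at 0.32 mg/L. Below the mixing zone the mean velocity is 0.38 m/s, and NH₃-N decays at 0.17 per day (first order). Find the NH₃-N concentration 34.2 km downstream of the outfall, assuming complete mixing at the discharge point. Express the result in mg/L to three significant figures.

10.1 ML/d = 0.1169 m³/s.
After complete mixing, C₀ = (0.1169·16.3 + 1.16·0.32) / 1.277 = 1.783 mg/L.
Travel time t = 3.42e+04 m / 0.38 m/s = 9e+04 s = 1.042 d.
C = 1.783·exp(−0.17·1.042) = 1.783·0.8377 = 1.494 mg/L.

1.49 mg/L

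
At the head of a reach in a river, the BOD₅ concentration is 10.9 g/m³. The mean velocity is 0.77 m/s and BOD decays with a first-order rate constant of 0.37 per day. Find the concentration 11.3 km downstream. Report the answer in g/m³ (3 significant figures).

Travel time t = 11.3 km / 0.77 m/s = 1.13e+04/0.77 = 1.468e+04 s = 0.1699 d.
First-order decay: C = 10.9·exp(−0.37·0.1699) = 10.9·0.9391 = 10.24 g/m³.

10.2 g/m³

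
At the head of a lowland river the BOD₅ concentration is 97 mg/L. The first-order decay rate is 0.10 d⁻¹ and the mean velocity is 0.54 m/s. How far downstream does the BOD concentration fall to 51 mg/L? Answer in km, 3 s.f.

300 km

From C = C₀·e^(−kt), t = ln(C₀/C)/k = ln(97/51)/0.10 = 0.6429/0.10 = 6.429 d.
Distance = v·t = 0.54 m/s × 5.555e+05 s = 2.999e+05 m = 299.9 km.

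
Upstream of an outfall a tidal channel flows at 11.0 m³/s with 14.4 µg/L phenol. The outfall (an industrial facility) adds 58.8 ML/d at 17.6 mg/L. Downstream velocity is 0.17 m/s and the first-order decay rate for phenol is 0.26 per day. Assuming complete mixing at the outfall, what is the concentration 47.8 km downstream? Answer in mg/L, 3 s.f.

0.446 mg/L

58.8 ML/d = 0.6806 m³/s.
14.4 µg/L = 0.0144 mg/L.
After complete mixing, C₀ = (0.6806·17.6 + 11·0.0144) / 11.68 = 1.039 mg/L.
Travel time t = 4.78e+04 m / 0.17 m/s = 2.812e+05 s = 3.254 d.
C = 1.039·exp(−0.26·3.254) = 1.039·0.4291 = 0.4458 mg/L.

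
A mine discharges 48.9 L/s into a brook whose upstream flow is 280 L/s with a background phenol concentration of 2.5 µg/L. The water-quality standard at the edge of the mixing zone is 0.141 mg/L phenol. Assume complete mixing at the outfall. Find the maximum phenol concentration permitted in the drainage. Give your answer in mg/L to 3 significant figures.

48.9 L/s = 0.0489 m³/s.
280 L/s = 0.28 m³/s.
2.5 µg/L = 0.0025 mg/L.
Mass balance: 0.141·0.3289 = 0.0489·Cₑ + 0.28·0.0025.
Cₑ = (0.04637 − 0.0007) / 0.0489 = 0.934 mg/L.

0.934 mg/L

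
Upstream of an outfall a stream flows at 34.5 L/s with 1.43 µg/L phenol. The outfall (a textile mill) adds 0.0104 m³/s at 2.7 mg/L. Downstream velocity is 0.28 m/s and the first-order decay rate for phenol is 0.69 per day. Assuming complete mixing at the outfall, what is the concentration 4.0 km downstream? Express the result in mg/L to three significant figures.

34.5 L/s = 0.0345 m³/s.
1.43 µg/L = 0.00143 mg/L.
After complete mixing, C₀ = (0.0104·2.7 + 0.0345·0.00143) / 0.0449 = 0.6265 mg/L.
Travel time t = 4000 m / 0.28 m/s = 1.429e+04 s = 0.1653 d.
C = 0.6265·exp(−0.69·0.1653) = 0.6265·0.8922 = 0.5589 mg/L.

0.559 mg/L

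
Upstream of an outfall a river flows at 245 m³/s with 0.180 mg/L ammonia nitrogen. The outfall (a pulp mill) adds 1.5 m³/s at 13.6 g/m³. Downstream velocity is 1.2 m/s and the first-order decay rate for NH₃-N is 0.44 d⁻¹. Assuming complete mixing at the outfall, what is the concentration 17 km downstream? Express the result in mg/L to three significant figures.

0.243 mg/L

After complete mixing, C₀ = (1.5·13.6 + 245·0.18) / 246.5 = 0.2617 mg/L.
Travel time t = 1.7e+04 m / 1.2 m/s = 1.417e+04 s = 0.164 d.
C = 0.2617·exp(−0.44·0.164) = 0.2617·0.9304 = 0.2435 mg/L.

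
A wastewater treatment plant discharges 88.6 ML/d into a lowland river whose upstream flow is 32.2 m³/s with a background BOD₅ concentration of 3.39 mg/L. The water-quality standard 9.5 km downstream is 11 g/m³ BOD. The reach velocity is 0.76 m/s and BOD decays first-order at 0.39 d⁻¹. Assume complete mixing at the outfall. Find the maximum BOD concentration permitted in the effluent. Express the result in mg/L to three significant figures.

88.6 ML/d = 1.025 m³/s.
Travel time to the compliance point: t = 9500/0.76 = 1.25e+04 s = 0.1447 d; decay factor exp(−0.39·0.1447) = 0.9451.
So the concentration just after mixing may be at most 11/0.9451 = 11.64 mg/L.
Mass balance: 11.64·33.23 = 1.025·Cₑ + 32.2·3.39.
Cₑ = (386.7 − 109.2) / 1.025 = 270.6 mg/L.

271 mg/L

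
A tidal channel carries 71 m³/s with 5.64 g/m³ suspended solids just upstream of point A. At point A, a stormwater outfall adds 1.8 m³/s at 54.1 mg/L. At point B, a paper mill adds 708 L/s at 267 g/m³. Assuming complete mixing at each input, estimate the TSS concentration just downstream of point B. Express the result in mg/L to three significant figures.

After input A: C = (71·5.64 + 1.8·54.1) / 72.8 = 6.838 mg/L.
708 L/s = 0.708 m³/s.
After input B: C = (72.8·6.838 + 0.708·267) / 73.51 = 9.344 mg/L.

9.34 mg/L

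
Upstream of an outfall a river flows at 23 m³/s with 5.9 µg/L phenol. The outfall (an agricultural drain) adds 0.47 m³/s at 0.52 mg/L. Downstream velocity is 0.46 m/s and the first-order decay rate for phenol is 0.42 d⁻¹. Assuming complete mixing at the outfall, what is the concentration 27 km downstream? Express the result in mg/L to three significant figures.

0.0122 mg/L

5.9 µg/L = 0.0059 mg/L.
After complete mixing, C₀ = (0.47·0.52 + 23·0.0059) / 23.47 = 0.0162 mg/L.
Travel time t = 2.7e+04 m / 0.46 m/s = 5.87e+04 s = 0.6793 d.
C = 0.0162·exp(−0.42·0.6793) = 0.0162·0.7518 = 0.01218 mg/L.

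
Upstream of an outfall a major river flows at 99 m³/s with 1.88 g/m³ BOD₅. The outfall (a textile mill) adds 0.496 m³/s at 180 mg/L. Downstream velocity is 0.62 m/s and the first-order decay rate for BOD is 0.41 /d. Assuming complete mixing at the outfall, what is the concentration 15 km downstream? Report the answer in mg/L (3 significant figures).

After complete mixing, C₀ = (0.496·180 + 99·1.88) / 99.5 = 2.768 mg/L.
Travel time t = 1.5e+04 m / 0.62 m/s = 2.419e+04 s = 0.28 d.
C = 2.768·exp(−0.41·0.28) = 2.768·0.8915 = 2.468 mg/L.

2.47 mg/L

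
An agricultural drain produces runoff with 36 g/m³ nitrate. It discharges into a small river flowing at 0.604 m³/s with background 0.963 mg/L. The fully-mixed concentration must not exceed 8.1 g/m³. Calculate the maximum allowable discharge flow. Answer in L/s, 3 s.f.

Mass balance at complete mixing: C_std·(Q_w + Q_r) = Q_w·C_e + Q_r·C_b.
Rearranging, Q_w = Q_r·(C_std − C_b)/(C_e − C_std) = 0.604·(8.1 − 0.963) / (36 − 8.1) = 0.1545 m³/s.
= 154.5 L/s.

155 L/s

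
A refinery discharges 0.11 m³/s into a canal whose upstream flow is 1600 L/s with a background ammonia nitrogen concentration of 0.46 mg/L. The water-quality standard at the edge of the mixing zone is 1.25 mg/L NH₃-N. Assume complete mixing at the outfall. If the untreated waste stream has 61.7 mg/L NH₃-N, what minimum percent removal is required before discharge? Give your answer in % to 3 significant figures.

1600 L/s = 1.6 m³/s.
Mass balance: 1.25·1.71 = 0.11·Cₑ + 1.6·0.46.
Cₑ = (2.138 − 0.736) / 0.11 = 12.74 mg/L.
Required removal = 1 − 12.74/61.7 = 79.35 %.

79.4 %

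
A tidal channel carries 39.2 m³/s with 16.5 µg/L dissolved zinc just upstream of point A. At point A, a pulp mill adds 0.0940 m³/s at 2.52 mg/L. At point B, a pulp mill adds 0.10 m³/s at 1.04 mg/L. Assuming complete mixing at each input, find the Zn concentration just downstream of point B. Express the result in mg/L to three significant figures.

0.0251 mg/L

16.5 µg/L = 0.0165 mg/L.
After input A: C = (39.2·0.0165 + 0.094·2.52) / 39.29 = 0.02249 mg/L.
After input B: C = (39.29·0.02249 + 0.1·1.04) / 39.39 = 0.02507 mg/L.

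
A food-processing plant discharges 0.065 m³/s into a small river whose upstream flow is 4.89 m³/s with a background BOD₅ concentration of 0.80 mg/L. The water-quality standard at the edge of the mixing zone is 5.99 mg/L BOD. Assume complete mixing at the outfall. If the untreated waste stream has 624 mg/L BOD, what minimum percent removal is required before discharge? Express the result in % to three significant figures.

Mass balance: 5.99·4.955 = 0.065·Cₑ + 4.89·0.8.
Cₑ = (29.68 − 3.912) / 0.065 = 396.4 mg/L.
Required removal = 1 − 396.4/624 = 36.47 %.

36.5 %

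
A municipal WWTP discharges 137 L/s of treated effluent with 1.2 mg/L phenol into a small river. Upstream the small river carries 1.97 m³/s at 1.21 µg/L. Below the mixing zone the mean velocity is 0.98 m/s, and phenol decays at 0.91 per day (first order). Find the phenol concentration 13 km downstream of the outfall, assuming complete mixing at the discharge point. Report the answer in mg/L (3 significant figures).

137 L/s = 0.137 m³/s.
1.21 µg/L = 0.00121 mg/L.
After complete mixing, C₀ = (0.137·1.2 + 1.97·0.00121) / 2.107 = 0.07916 mg/L.
Travel time t = 1.3e+04 m / 0.98 m/s = 1.327e+04 s = 0.1535 d.
C = 0.07916·exp(−0.91·0.1535) = 0.07916·0.8696 = 0.06884 mg/L.

0.0688 mg/L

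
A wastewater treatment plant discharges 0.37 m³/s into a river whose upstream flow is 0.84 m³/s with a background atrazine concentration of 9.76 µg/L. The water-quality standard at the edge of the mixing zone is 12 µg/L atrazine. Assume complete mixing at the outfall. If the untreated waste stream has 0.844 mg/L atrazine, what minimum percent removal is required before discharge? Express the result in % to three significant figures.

98.0 %

9.76 µg/L = 0.00976 mg/L.
12 µg/L = 0.012 mg/L.
Mass balance: 0.012·1.21 = 0.37·Cₑ + 0.84·0.00976.
Cₑ = (0.01452 − 0.008198) / 0.37 = 0.01709 mg/L.
Required removal = 1 − 0.01709/0.844 = 97.98 %.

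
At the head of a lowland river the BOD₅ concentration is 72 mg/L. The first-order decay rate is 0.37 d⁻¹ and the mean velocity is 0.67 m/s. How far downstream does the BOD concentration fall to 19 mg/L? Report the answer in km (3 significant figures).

From C = C₀·e^(−kt), t = ln(C₀/C)/k = ln(72/19)/0.37 = 1.332/0.37 = 3.601 d.
Distance = v·t = 0.67 m/s × 3.111e+05 s = 2.084e+05 m = 208.4 km.

208 km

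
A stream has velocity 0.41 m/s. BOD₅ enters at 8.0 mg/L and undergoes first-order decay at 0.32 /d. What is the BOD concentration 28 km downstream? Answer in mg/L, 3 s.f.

6.21 mg/L

Travel time t = 28 km / 0.41 m/s = 2.8e+04/0.41 = 6.829e+04 s = 0.7904 d.
First-order decay: C = 8.0·exp(−0.32·0.7904) = 8.0·0.7765 = 6.212 mg/L.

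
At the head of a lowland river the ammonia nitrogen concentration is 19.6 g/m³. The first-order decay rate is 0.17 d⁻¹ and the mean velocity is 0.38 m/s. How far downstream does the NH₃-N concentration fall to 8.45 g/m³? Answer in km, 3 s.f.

From C = C₀·e^(−kt), t = ln(C₀/C)/k = ln(19.6/8.45)/0.17 = 0.8414/0.17 = 4.949 d.
Distance = v·t = 0.38 m/s × 4.276e+05 s = 1.625e+05 m = 162.5 km.

162 km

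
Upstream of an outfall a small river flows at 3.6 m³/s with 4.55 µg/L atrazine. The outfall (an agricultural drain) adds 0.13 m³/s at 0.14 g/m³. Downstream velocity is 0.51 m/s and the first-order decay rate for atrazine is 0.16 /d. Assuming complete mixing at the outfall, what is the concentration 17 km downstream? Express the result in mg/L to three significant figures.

4.55 µg/L = 0.00455 mg/L.
After complete mixing, C₀ = (0.13·0.14 + 3.6·0.00455) / 3.73 = 0.009271 mg/L.
Travel time t = 1.7e+04 m / 0.51 m/s = 3.333e+04 s = 0.3858 d.
C = 0.009271·exp(−0.16·0.3858) = 0.009271·0.9401 = 0.008716 mg/L.

0.00872 mg/L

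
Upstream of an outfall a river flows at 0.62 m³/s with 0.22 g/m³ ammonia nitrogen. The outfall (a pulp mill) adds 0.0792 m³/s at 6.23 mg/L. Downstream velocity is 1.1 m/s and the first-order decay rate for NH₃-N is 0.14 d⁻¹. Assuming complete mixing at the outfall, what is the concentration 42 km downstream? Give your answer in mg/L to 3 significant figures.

After complete mixing, C₀ = (0.0792·6.23 + 0.62·0.22) / 0.6992 = 0.9008 mg/L.
Travel time t = 4.2e+04 m / 1.1 m/s = 3.818e+04 s = 0.4419 d.
C = 0.9008·exp(−0.14·0.4419) = 0.9008·0.94 = 0.8467 mg/L.

0.847 mg/L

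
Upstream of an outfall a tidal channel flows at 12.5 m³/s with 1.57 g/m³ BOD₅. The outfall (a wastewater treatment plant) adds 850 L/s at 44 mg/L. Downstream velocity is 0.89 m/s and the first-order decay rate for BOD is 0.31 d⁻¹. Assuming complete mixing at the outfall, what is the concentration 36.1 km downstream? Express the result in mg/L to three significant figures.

850 L/s = 0.85 m³/s.
After complete mixing, C₀ = (0.85·44 + 12.5·1.57) / 13.35 = 4.272 mg/L.
Travel time t = 3.61e+04 m / 0.89 m/s = 4.056e+04 s = 0.4695 d.
C = 4.272·exp(−0.31·0.4695) = 4.272·0.8646 = 3.693 mg/L.

3.69 mg/L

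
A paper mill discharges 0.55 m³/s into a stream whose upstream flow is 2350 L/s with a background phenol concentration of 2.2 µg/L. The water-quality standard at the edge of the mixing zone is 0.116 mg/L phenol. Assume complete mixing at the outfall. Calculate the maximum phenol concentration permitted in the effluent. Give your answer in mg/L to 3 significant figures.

0.602 mg/L

2350 L/s = 2.35 m³/s.
2.2 µg/L = 0.0022 mg/L.
Mass balance: 0.116·2.9 = 0.55·Cₑ + 2.35·0.0022.
Cₑ = (0.3364 − 0.00517) / 0.55 = 0.6022 mg/L.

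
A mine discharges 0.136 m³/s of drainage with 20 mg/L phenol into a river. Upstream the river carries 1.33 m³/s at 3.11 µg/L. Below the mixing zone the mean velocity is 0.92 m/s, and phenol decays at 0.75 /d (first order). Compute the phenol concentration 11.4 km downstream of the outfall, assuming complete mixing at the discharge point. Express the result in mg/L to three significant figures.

3.11 µg/L = 0.00311 mg/L.
After complete mixing, C₀ = (0.136·20 + 1.33·0.00311) / 1.466 = 1.858 mg/L.
Travel time t = 1.14e+04 m / 0.92 m/s = 1.239e+04 s = 0.1434 d.
C = 1.858·exp(−0.75·0.1434) = 1.858·0.898 = 1.669 mg/L.

1.67 mg/L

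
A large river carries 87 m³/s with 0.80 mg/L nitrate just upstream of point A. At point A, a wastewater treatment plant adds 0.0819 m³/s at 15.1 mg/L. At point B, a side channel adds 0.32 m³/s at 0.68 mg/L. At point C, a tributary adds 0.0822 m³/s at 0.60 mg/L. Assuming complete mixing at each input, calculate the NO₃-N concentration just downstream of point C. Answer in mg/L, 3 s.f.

0.813 mg/L

After input A: C = (87·0.8 + 0.0819·15.1) / 87.08 = 0.8134 mg/L.
After input B: C = (87.08·0.8134 + 0.32·0.68) / 87.4 = 0.813 mg/L.
After input C: C = (87.4·0.813 + 0.0822·0.6) / 87.48 = 0.8128 mg/L.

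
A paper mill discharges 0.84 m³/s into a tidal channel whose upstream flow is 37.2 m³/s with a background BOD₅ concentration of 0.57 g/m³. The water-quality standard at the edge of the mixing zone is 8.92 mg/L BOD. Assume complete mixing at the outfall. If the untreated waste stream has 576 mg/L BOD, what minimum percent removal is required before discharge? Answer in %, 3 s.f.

Mass balance: 8.92·38.04 = 0.84·Cₑ + 37.2·0.57.
Cₑ = (339.3 − 21.2) / 0.84 = 378.7 mg/L.
Required removal = 1 − 378.7/576 = 34.25 %.

34.3 %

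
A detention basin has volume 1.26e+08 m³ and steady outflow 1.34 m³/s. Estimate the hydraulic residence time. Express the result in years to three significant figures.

Q = 1.34 m³/s × 3.156e+07 s/yr = 4.229e+07 m³/yr.
Hydraulic residence time τ = V/Q = 1.26e+08/4.229e+07 = 2.98 yr.

2.98 yr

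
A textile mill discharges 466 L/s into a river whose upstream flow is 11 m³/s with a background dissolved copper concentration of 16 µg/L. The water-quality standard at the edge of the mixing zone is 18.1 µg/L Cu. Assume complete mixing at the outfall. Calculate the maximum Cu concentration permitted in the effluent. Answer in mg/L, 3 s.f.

0.0677 mg/L

466 L/s = 0.466 m³/s.
16 µg/L = 0.016 mg/L.
18.1 µg/L = 0.0181 mg/L.
Mass balance: 0.0181·11.47 = 0.466·Cₑ + 11·0.016.
Cₑ = (0.2075 − 0.176) / 0.466 = 0.06767 mg/L.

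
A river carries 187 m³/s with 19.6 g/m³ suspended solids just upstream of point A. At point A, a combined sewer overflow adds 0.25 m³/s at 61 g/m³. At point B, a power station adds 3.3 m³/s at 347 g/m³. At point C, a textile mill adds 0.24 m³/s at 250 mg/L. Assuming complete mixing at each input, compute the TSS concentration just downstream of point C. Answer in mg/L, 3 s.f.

25.6 mg/L

After input A: C = (187·19.6 + 0.25·61) / 187.2 = 19.66 mg/L.
After input B: C = (187.2·19.66 + 3.3·347) / 190.6 = 25.32 mg/L.
After input C: C = (190.6·25.32 + 0.24·250) / 190.8 = 25.61 mg/L.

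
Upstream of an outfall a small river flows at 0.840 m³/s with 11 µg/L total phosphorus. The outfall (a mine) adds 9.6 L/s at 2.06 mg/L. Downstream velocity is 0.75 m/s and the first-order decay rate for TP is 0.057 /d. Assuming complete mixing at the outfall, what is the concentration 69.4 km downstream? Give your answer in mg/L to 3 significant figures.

0.0321 mg/L

9.6 L/s = 0.0096 m³/s.
11 µg/L = 0.011 mg/L.
After complete mixing, C₀ = (0.0096·2.06 + 0.84·0.011) / 0.8496 = 0.03415 mg/L.
Travel time t = 6.94e+04 m / 0.75 m/s = 9.253e+04 s = 1.071 d.
C = 0.03415·exp(−0.057·1.071) = 0.03415·0.9408 = 0.03213 mg/L.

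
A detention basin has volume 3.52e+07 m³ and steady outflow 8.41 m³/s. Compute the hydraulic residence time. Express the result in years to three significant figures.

Q = 8.41 m³/s × 3.156e+07 s/yr = 2.654e+08 m³/yr.
Hydraulic residence time τ = V/Q = 3.52e+07/2.654e+08 = 0.1326 yr.

0.133 yr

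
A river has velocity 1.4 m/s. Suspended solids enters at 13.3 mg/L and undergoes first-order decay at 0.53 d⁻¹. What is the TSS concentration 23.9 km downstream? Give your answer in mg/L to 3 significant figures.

12.0 mg/L

Travel time t = 23.9 km / 1.4 m/s = 2.39e+04/1.4 = 1.707e+04 s = 0.1976 d.
First-order decay: C = 13.3·exp(−0.53·0.1976) = 13.3·0.9006 = 11.98 mg/L.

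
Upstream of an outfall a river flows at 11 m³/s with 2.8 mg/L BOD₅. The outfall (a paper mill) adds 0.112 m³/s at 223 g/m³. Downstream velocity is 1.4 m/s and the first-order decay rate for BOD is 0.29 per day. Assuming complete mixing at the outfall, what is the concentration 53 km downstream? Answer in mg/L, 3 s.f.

After complete mixing, C₀ = (0.112·223 + 11·2.8) / 11.11 = 5.019 mg/L.
Travel time t = 5.3e+04 m / 1.4 m/s = 3.786e+04 s = 0.4382 d.
C = 5.019·exp(−0.29·0.4382) = 5.019·0.8807 = 4.42 mg/L.

4.42 mg/L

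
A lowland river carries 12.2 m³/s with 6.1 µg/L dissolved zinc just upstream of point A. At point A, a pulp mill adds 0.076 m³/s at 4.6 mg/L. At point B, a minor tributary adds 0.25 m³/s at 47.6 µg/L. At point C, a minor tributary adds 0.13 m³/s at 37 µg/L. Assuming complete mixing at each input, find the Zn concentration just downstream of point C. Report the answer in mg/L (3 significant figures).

6.1 µg/L = 0.0061 mg/L.
After input A: C = (12.2·0.0061 + 0.076·4.6) / 12.28 = 0.03454 mg/L.
47.6 µg/L = 0.0476 mg/L.
After input B: C = (12.28·0.03454 + 0.25·0.0476) / 12.53 = 0.0348 mg/L.
37 µg/L = 0.037 mg/L.
After input C: C = (12.53·0.0348 + 0.13·0.037) / 12.66 = 0.03482 mg/L.

0.0348 mg/L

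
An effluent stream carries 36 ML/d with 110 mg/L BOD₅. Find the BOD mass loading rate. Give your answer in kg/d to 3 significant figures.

3960 kg/d

36 ML/d = 0.4167 m³/s.
Mass flux = Q·C = 0.4167 m³/s × 110 g/m³ = 45.83 g/s.
= 45.83 g/s × 86.4 = 3960 kg/d.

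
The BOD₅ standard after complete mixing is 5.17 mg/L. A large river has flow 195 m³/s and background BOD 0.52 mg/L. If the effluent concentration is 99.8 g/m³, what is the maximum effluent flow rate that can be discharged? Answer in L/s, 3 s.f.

9580 L/s

Mass balance at complete mixing: C_std·(Q_w + Q_r) = Q_w·C_e + Q_r·C_b.
Rearranging, Q_w = Q_r·(C_std − C_b)/(C_e − C_std) = 195·(5.17 − 0.52) / (99.8 − 5.17) = 9.582 m³/s.
= 9582 L/s.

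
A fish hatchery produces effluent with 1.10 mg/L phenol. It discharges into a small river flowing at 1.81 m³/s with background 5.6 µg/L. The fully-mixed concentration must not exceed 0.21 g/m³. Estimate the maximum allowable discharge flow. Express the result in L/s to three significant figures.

5.6 µg/L = 0.0056 mg/L.
Mass balance at complete mixing: C_std·(Q_w + Q_r) = Q_w·C_e + Q_r·C_b.
Rearranging, Q_w = Q_r·(C_std − C_b)/(C_e − C_std) = 1.81·(0.21 − 0.0056) / (1.1 − 0.21) = 0.4157 m³/s.
= 415.7 L/s.

416 L/s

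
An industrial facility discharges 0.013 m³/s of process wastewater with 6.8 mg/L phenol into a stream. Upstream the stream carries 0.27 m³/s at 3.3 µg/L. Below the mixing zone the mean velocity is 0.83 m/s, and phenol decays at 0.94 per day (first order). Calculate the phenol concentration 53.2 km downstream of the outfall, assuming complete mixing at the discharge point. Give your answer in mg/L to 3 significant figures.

3.3 µg/L = 0.0033 mg/L.
After complete mixing, C₀ = (0.013·6.8 + 0.27·0.0033) / 0.283 = 0.3155 mg/L.
Travel time t = 5.32e+04 m / 0.83 m/s = 6.41e+04 s = 0.7419 d.
C = 0.3155·exp(−0.94·0.7419) = 0.3155·0.4979 = 0.1571 mg/L.

0.157 mg/L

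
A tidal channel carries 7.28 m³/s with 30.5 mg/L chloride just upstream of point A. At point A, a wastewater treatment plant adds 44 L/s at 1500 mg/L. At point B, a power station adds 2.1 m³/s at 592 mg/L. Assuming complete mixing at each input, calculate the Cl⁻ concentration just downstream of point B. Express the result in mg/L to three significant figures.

162 mg/L

44 L/s = 0.044 m³/s.
After input A: C = (7.28·30.5 + 0.044·1500) / 7.324 = 39.33 mg/L.
After input B: C = (7.324·39.33 + 2.1·592) / 9.424 = 162.5 mg/L.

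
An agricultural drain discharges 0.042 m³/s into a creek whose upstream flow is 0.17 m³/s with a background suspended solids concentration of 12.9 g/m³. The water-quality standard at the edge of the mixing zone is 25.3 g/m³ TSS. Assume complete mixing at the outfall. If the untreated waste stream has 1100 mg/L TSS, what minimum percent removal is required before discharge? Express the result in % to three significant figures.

93.1 %

Mass balance: 25.3·0.212 = 0.042·Cₑ + 0.17·12.9.
Cₑ = (5.364 − 2.193) / 0.042 = 75.49 mg/L.
Required removal = 1 − 75.49/1100 = 93.14 %.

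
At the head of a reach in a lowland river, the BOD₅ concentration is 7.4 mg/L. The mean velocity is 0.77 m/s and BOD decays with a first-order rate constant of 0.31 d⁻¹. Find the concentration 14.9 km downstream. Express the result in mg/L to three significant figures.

6.90 mg/L

Travel time t = 14.9 km / 0.77 m/s = 1.49e+04/0.77 = 1.935e+04 s = 0.224 d.
First-order decay: C = 7.4·exp(−0.31·0.224) = 7.4·0.9329 = 6.904 mg/L.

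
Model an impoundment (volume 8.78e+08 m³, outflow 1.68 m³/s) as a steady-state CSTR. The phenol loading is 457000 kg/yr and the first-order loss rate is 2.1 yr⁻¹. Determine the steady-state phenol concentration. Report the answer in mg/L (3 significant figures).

0.241 mg/L

Outflow Q = 1.68 m³/s × 3.156e+07 s/yr = 5.302e+07 m³/yr.
Steady-state CSTR mass balance: W = Q·C + k·V·C, so C = W/(Q + kV).
Q + kV = 5.302e+07 + 2.1·8.78e+08 = 1.897e+09 m³/yr.
C = 457000/1.897e+09 = 0.0002409 kg/m³ = 0.2409 mg/L.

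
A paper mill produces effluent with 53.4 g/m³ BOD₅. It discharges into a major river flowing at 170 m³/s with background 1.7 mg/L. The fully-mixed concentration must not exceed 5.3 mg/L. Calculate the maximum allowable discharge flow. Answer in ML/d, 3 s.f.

Mass balance at complete mixing: C_std·(Q_w + Q_r) = Q_w·C_e + Q_r·C_b.
Rearranging, Q_w = Q_r·(C_std − C_b)/(C_e − C_std) = 170·(5.3 − 1.7) / (53.4 − 5.3) = 12.72 m³/s.
= 1099 ML/d.

1100 ML/d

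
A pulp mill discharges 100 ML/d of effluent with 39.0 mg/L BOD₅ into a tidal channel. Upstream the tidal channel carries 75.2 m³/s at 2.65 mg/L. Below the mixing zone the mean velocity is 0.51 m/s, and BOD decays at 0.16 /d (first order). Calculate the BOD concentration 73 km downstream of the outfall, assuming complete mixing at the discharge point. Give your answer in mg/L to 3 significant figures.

100 ML/d = 1.157 m³/s.
After complete mixing, C₀ = (1.157·39 + 75.2·2.65) / 76.36 = 3.201 mg/L.
Travel time t = 7.3e+04 m / 0.51 m/s = 1.431e+05 s = 1.657 d.
C = 3.201·exp(−0.16·1.657) = 3.201·0.7672 = 2.456 mg/L.

2.46 mg/L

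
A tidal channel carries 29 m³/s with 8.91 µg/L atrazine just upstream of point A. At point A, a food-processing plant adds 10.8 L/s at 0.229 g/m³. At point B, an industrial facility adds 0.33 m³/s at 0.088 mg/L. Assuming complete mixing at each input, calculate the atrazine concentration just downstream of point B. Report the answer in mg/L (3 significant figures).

8.91 µg/L = 0.00891 mg/L.
10.8 L/s = 0.0108 m³/s.
After input A: C = (29·0.00891 + 0.0108·0.229) / 29.01 = 0.008992 mg/L.
After input B: C = (29.01·0.008992 + 0.33·0.088) / 29.34 = 0.009881 mg/L.

0.00988 mg/L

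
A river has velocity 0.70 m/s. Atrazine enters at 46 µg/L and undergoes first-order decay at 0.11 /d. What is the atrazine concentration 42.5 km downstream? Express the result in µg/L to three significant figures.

Travel time t = 42.5 km / 0.70 m/s = 4.25e+04/0.70 = 6.071e+04 s = 0.7027 d.
First-order decay: C = 46·exp(−0.11·0.7027) = 46·0.9256 = 42.58 µg/L.

42.6 µg/L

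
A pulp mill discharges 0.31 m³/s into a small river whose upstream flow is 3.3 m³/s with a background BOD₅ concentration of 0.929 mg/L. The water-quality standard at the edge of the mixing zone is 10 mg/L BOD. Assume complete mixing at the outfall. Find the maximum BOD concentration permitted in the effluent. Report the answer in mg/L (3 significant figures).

Mass balance: 10·3.61 = 0.31·Cₑ + 3.3·0.929.
Cₑ = (36.1 − 3.066) / 0.31 = 106.6 mg/L.

107 mg/L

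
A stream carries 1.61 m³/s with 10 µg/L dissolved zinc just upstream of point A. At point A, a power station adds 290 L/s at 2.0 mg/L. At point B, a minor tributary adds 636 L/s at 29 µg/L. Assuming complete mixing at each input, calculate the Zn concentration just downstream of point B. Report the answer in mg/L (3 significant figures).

0.242 mg/L

10 µg/L = 0.01 mg/L.
290 L/s = 0.29 m³/s.
After input A: C = (1.61·0.01 + 0.29·2) / 1.9 = 0.3137 mg/L.
636 L/s = 0.636 m³/s.
29 µg/L = 0.029 mg/L.
After input B: C = (1.9·0.3137 + 0.636·0.029) / 2.536 = 0.2423 mg/L.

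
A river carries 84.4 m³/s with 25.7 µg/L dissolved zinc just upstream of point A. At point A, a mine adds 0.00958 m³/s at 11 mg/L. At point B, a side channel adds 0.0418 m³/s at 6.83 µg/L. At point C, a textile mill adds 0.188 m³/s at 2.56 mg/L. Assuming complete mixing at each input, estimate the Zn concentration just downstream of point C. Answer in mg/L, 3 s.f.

0.0326 mg/L

25.7 µg/L = 0.0257 mg/L.
After input A: C = (84.4·0.0257 + 0.00958·11) / 84.41 = 0.02695 mg/L.
6.83 µg/L = 0.00683 mg/L.
After input B: C = (84.41·0.02695 + 0.0418·0.00683) / 84.45 = 0.02694 mg/L.
After input C: C = (84.45·0.02694 + 0.188·2.56) / 84.64 = 0.03256 mg/L.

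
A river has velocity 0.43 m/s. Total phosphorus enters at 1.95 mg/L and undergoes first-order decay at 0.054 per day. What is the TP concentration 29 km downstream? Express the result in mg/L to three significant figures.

1.87 mg/L

Travel time t = 29 km / 0.43 m/s = 2.9e+04/0.43 = 6.744e+04 s = 0.7806 d.
First-order decay: C = 1.95·exp(−0.054·0.7806) = 1.95·0.9587 = 1.87 mg/L.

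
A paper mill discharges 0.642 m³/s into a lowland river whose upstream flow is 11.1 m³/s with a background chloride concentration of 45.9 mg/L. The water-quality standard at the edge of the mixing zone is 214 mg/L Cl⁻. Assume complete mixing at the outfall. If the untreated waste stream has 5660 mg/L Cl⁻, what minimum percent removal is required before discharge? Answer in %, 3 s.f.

44.9 %

Mass balance: 214·11.74 = 0.642·Cₑ + 11.1·45.9.
Cₑ = (2513 − 509.5) / 0.642 = 3120 mg/L.
Required removal = 1 − 3120/5660 = 44.87 %.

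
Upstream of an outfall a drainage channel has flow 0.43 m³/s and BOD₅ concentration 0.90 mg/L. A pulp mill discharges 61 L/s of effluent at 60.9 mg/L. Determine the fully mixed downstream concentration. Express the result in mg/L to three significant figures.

8.35 mg/L

61 L/s = 0.061 m³/s.
By mass balance at complete mixing, C = (0.061·60.9 + 0.43·0.9) / (0.061 + 0.43) = 4.102/0.491 = 8.354 mg/L.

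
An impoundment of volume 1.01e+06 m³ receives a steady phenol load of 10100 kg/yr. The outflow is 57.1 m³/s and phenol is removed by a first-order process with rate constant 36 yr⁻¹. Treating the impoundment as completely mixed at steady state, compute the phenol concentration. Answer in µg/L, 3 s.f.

5.49 µg/L

Outflow Q = 57.1 m³/s × 3.156e+07 s/yr = 1.802e+09 m³/yr.
Steady-state CSTR mass balance: W = Q·C + k·V·C, so C = W/(Q + kV).
Q + kV = 1.802e+09 + 36·1.01e+06 = 1.838e+09 m³/yr.
C = 10100/1.838e+09 = 5.494e-06 kg/m³ = 0.005494 mg/L = 5.494 µg/L.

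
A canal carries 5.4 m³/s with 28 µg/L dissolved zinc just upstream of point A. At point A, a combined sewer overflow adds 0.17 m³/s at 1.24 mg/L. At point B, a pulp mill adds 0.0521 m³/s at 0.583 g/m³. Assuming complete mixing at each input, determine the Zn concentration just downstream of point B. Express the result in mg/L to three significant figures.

0.0698 mg/L

28 µg/L = 0.028 mg/L.
After input A: C = (5.4·0.028 + 0.17·1.24) / 5.57 = 0.06499 mg/L.
After input B: C = (5.57·0.06499 + 0.0521·0.583) / 5.622 = 0.06979 mg/L.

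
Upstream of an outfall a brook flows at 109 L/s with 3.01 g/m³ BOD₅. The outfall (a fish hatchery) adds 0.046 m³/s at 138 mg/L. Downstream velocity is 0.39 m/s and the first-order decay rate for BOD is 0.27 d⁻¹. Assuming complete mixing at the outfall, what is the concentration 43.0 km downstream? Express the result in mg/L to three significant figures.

30.5 mg/L

109 L/s = 0.109 m³/s.
After complete mixing, C₀ = (0.046·138 + 0.109·3.01) / 0.155 = 43.07 mg/L.
Travel time t = 4.3e+04 m / 0.39 m/s = 1.103e+05 s = 1.276 d.
C = 43.07·exp(−0.27·1.276) = 43.07·0.7085 = 30.52 mg/L.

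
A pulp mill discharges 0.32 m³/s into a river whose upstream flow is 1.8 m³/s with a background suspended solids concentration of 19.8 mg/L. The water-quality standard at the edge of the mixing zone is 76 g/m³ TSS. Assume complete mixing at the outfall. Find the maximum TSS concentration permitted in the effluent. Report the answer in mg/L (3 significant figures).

392 mg/L

Mass balance: 76·2.12 = 0.32·Cₑ + 1.8·19.8.
Cₑ = (161.1 − 35.64) / 0.32 = 392.1 mg/L.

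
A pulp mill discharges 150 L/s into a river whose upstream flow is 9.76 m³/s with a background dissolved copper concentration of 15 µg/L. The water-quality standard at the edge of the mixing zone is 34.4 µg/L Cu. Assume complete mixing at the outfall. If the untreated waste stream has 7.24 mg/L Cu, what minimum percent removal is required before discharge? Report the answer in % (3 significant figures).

82.1 %

150 L/s = 0.15 m³/s.
15 µg/L = 0.015 mg/L.
34.4 µg/L = 0.0344 mg/L.
Mass balance: 0.0344·9.91 = 0.15·Cₑ + 9.76·0.015.
Cₑ = (0.3409 − 0.1464) / 0.15 = 1.297 mg/L.
Required removal = 1 − 1.297/7.24 = 82.09 %.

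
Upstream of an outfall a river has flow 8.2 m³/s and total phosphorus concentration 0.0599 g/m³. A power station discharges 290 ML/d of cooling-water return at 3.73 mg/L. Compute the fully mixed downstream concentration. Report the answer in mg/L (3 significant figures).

1.13 mg/L

290 ML/d = 3.356 m³/s.
Conservation of mass across the mixing zone: C = (3.356·3.73 + 8.2·0.0599) / (3.356 + 8.2) = 13.01/11.56 = 1.126 mg/L.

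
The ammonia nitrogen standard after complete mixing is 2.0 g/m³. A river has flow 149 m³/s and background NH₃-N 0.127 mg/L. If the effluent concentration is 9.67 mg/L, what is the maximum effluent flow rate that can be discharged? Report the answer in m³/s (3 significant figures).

Mass balance at complete mixing: C_std·(Q_w + Q_r) = Q_w·C_e + Q_r·C_b.
Rearranging, Q_w = Q_r·(C_std − C_b)/(C_e − C_std) = 149·(2 − 0.127) / (9.67 − 2) = 36.39 m³/s.

36.4 m³/s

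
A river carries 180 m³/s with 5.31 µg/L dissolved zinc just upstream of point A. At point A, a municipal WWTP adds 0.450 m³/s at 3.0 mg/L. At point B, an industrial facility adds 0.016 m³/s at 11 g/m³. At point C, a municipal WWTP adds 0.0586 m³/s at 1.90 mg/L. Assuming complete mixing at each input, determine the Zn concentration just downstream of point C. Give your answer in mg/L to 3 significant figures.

5.31 µg/L = 0.00531 mg/L.
After input A: C = (180·0.00531 + 0.45·3) / 180.4 = 0.01278 mg/L.
After input B: C = (180.4·0.01278 + 0.016·11) / 180.5 = 0.01375 mg/L.
After input C: C = (180.5·0.01375 + 0.0586·1.9) / 180.5 = 0.01436 mg/L.

0.0144 mg/L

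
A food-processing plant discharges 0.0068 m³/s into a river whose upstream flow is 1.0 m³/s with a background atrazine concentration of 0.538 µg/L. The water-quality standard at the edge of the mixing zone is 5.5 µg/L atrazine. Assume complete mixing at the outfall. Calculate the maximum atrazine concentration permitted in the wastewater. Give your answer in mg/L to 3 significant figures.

0.538 µg/L = 0.000538 mg/L.
5.5 µg/L = 0.0055 mg/L.
Mass balance: 0.0055·1.007 = 0.0068·Cₑ + 1·0.000538.
Cₑ = (0.005537 − 0.000538) / 0.0068 = 0.7352 mg/L.

0.735 mg/L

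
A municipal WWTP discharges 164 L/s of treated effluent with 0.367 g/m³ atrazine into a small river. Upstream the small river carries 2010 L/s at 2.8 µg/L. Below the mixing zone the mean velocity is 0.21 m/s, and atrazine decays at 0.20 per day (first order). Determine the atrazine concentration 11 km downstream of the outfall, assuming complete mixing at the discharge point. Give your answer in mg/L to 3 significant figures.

164 L/s = 0.164 m³/s.
2010 L/s = 2.01 m³/s.
2.8 µg/L = 0.0028 mg/L.
After complete mixing, C₀ = (0.164·0.367 + 2.01·0.0028) / 2.174 = 0.03027 mg/L.
Travel time t = 1.1e+04 m / 0.21 m/s = 5.238e+04 s = 0.6063 d.
C = 0.03027·exp(−0.20·0.6063) = 0.03027·0.8858 = 0.02682 mg/L.

0.0268 mg/L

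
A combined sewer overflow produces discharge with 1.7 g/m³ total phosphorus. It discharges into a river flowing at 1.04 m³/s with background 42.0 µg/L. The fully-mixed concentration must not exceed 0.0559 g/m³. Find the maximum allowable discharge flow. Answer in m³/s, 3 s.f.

42.0 µg/L = 0.042 mg/L.
Mass balance at complete mixing: C_std·(Q_w + Q_r) = Q_w·C_e + Q_r·C_b.
Rearranging, Q_w = Q_r·(C_std − C_b)/(C_e − C_std) = 1.04·(0.0559 − 0.042) / (1.7 − 0.0559) = 0.008793 m³/s.

0.00879 m³/s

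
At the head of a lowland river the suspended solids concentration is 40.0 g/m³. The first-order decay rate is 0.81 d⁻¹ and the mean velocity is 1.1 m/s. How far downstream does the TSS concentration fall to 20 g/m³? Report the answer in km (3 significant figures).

81.3 km

From C = C₀·e^(−kt), t = ln(C₀/C)/k = ln(40.0/20)/0.81 = 0.6931/0.81 = 0.8557 d.
Distance = v·t = 1.1 m/s × 7.394e+04 s = 8.133e+04 m = 81.33 km.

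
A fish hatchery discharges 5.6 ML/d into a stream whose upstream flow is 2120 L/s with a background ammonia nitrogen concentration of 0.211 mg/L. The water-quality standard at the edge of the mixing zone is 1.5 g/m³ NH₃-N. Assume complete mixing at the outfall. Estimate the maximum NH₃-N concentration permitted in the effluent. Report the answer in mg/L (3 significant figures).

5.6 ML/d = 0.06481 m³/s.
2120 L/s = 2.12 m³/s.
Mass balance: 1.5·2.185 = 0.06481·Cₑ + 2.12·0.211.
Cₑ = (3.277 − 0.4473) / 0.06481 = 43.66 mg/L.

43.7 mg/L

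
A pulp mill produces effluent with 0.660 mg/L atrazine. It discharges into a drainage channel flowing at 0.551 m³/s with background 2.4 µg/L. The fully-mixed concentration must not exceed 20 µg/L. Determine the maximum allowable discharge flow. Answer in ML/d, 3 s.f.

1.31 ML/d

2.4 µg/L = 0.0024 mg/L.
20 µg/L = 0.02 mg/L.
Mass balance at complete mixing: C_std·(Q_w + Q_r) = Q_w·C_e + Q_r·C_b.
Rearranging, Q_w = Q_r·(C_std − C_b)/(C_e − C_std) = 0.551·(0.02 − 0.0024) / (0.66 − 0.02) = 0.01515 m³/s.
= 1.309 ML/d.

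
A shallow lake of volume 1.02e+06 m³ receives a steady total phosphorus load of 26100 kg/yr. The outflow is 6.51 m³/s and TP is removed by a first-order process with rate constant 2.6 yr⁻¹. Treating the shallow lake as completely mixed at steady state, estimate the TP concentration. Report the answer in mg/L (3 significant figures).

0.125 mg/L

Outflow Q = 6.51 m³/s × 3.156e+07 s/yr = 2.054e+08 m³/yr.
Steady-state CSTR mass balance: W = Q·C + k·V·C, so C = W/(Q + kV).
Q + kV = 2.054e+08 + 2.6·1.02e+06 = 2.081e+08 m³/yr.
C = 26100/2.081e+08 = 0.0001254 kg/m³ = 0.1254 mg/L.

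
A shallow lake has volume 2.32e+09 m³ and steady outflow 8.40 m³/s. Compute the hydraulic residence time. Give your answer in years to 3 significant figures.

8.75 yr

Q = 8.40 m³/s × 3.156e+07 s/yr = 2.651e+08 m³/yr.
Hydraulic residence time τ = V/Q = 2.32e+09/2.651e+08 = 8.752 yr.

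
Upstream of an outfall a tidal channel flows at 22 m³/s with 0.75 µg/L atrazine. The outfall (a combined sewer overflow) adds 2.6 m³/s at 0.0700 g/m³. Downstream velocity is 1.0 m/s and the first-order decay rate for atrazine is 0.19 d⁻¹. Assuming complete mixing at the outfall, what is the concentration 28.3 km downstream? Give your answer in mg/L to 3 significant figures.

0.75 µg/L = 0.00075 mg/L.
After complete mixing, C₀ = (2.6·0.07 + 22·0.00075) / 24.6 = 0.008069 mg/L.
Travel time t = 2.83e+04 m / 1.0 m/s = 2.83e+04 s = 0.3275 d.
C = 0.008069·exp(−0.19·0.3275) = 0.008069·0.9397 = 0.007582 mg/L.

0.00758 mg/L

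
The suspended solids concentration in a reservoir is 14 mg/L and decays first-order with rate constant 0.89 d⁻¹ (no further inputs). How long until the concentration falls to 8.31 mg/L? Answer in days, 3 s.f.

0.586 d

t = ln(C₀/C)/k = ln(14/8.31)/0.89 = 0.5216/0.89 = 0.5861 d.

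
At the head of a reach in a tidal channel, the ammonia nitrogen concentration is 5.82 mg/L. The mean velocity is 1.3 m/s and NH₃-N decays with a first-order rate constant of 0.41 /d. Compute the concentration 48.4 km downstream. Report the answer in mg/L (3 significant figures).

4.88 mg/L

Travel time t = 48.4 km / 1.3 m/s = 4.84e+04/1.3 = 3.723e+04 s = 0.4309 d.
First-order decay: C = 5.82·exp(−0.41·0.4309) = 5.82·0.8381 = 4.877 mg/L.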